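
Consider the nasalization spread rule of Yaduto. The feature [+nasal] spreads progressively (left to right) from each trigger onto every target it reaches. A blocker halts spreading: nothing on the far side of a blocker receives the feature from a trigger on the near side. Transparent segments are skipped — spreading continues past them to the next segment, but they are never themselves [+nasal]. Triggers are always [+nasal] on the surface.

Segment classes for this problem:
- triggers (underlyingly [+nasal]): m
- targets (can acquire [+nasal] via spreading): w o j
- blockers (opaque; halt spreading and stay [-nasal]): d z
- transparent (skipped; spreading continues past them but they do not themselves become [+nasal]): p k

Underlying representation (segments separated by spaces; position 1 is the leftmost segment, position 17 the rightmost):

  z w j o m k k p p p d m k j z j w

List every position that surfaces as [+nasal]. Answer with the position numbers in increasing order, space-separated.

From /m/ at 5 rightward: 6 /k/ transparent; 7 /k/ transparent; 8 /p/ transparent; 9 /p/ transparent; 10 /p/ transparent; 11 /d/ blocks.
From /m/ at 12 rightward: 13 /k/ transparent; 14 /j/ → [+nasal]; 15 /z/ blocks.
Targets with no active source: positions 2 3 4 16 17 stay [-nasal].

5 12 14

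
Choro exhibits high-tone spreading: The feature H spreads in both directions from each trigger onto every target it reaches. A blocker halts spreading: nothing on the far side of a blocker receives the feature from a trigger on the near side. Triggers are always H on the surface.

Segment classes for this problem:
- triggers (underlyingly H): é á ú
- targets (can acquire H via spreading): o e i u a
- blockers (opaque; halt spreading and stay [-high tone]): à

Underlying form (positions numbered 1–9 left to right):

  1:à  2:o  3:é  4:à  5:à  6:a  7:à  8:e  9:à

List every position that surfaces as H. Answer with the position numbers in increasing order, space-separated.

2 3

From /é/ at 3 rightward: 4 /à/ blocks.
From /é/ at 3 leftward: 2 /o/ → H; 1 /à/ blocks.
Targets with no active source: positions 6 8 stay [-high tone].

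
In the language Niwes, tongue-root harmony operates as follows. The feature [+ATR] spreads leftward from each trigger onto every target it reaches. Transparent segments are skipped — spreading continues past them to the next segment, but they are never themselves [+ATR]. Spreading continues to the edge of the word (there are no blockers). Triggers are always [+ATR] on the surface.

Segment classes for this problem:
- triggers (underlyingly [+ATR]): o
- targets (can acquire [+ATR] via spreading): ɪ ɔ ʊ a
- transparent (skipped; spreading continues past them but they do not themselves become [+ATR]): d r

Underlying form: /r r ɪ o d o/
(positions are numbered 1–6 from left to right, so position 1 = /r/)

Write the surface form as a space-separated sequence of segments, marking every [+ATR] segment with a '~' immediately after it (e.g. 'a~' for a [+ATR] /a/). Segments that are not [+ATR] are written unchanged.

r r ɪ~ o~ d o~

From /o/ at 4 leftward: 3 /ɪ/ → [+ATR]; 2 /r/ transparent; 1 /r/ transparent; word edge.
From /o/ at 6 leftward: 5 /d/ transparent; 4 /o/ is itself a trigger — this domain ends here.
[+ATR] positions on the surface: 3 4 6.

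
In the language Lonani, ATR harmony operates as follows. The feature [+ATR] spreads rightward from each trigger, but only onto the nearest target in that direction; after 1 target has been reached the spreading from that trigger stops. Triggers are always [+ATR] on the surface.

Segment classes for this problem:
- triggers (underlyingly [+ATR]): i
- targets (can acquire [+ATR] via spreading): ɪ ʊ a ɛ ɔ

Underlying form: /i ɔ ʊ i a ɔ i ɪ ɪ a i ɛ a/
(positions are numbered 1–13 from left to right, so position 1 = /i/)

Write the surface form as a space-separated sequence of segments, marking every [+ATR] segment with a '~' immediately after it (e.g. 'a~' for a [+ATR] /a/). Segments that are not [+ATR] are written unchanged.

From /i/ at 1 rightward: 2 /ɔ/ → [+ATR]; bound reached.
From /i/ at 4 rightward: 5 /a/ → [+ATR]; bound reached.
From /i/ at 7 rightward: 8 /ɪ/ → [+ATR]; bound reached.
From /i/ at 11 rightward: 12 /ɛ/ → [+ATR]; bound reached.
Targets with no active source: positions 3 6 9 10 13 stay [-ATR].
[+ATR] positions on the surface: 1 2 4 5 7 8 11 12.

i~ ɔ~ ʊ i~ a~ ɔ i~ ɪ~ ɪ a i~ ɛ~ a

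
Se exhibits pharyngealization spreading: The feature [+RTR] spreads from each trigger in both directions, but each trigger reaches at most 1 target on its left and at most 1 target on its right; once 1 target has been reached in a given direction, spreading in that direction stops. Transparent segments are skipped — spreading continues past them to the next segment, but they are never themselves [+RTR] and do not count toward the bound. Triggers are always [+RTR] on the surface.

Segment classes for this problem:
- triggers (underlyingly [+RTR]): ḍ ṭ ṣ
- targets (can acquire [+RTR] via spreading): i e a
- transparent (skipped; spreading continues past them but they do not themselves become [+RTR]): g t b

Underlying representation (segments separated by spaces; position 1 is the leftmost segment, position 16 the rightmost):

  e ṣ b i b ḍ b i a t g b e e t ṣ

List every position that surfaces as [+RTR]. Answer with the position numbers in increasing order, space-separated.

1 2 4 6 8 14 16

From /ṣ/ at 2 rightward: 3 /b/ transparent; 4 /i/ → [+RTR]; bound reached.
From /ṣ/ at 2 leftward: 1 /e/ → [+RTR]; bound reached.
From /ḍ/ at 6 rightward: 7 /b/ transparent; 8 /i/ → [+RTR]; bound reached.
From /ḍ/ at 6 leftward: 5 /b/ transparent; 4 /i/ → [+RTR]; bound reached.
From /ṣ/ at 16 rightward: word edge.
From /ṣ/ at 16 leftward: 15 /t/ transparent; 14 /e/ → [+RTR]; bound reached.
Targets with no active source: positions 9 13 stay [-emphatic].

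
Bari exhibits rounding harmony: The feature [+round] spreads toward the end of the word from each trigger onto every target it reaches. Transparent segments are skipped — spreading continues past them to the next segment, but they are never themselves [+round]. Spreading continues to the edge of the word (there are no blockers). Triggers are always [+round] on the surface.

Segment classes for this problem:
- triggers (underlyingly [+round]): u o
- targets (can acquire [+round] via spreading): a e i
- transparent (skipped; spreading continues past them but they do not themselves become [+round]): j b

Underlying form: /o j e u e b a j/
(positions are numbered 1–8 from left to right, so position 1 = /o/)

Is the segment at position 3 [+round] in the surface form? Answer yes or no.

From /o/ at 1 rightward: 2 /j/ transparent; 3 /e/ → [+round]; 4 /u/ is itself a trigger — this domain ends here.
From /u/ at 4 rightward: 5 /e/ → [+round]; 6 /b/ transparent; 7 /a/ → [+round]; 8 /j/ transparent; word edge.
[+round] positions on the surface: 1 3 4 5 7.

yes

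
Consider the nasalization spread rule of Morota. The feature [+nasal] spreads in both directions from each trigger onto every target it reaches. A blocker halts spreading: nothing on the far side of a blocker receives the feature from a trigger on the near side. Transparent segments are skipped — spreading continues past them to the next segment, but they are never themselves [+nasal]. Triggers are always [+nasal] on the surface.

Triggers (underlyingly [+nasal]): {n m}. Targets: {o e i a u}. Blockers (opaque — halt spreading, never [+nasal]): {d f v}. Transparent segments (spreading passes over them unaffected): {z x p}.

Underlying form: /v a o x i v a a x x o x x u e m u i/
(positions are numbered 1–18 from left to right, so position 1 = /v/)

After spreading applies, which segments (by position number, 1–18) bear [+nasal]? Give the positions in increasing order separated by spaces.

From /m/ at 16 rightward: 17 /u/ → [+nasal]; 18 /i/ → [+nasal]; word edge.
From /m/ at 16 leftward: 15 /e/ → [+nasal]; 14 /u/ → [+nasal]; 13 /x/ transparent; 12 /x/ transparent; 11 /o/ → [+nasal]; 10 /x/ transparent; 9 /x/ transparent; 8 /a/ → [+nasal]; 7 /a/ → [+nasal]; 6 /v/ blocks.
Targets with no active source: positions 2 3 5 stay [-nasal].

7 8 11 14 15 16 17 18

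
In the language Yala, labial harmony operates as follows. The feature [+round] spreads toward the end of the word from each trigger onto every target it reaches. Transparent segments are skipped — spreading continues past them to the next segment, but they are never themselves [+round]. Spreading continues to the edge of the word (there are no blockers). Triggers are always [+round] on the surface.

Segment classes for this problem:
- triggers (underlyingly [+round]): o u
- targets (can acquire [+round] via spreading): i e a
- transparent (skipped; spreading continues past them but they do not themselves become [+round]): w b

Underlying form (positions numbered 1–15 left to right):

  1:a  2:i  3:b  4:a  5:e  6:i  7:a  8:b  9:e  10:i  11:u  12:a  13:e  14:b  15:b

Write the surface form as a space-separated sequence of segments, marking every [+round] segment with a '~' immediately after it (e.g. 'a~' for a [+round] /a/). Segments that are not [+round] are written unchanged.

From /u/ at 11 rightward: 12 /a/ → [+round]; 13 /e/ → [+round]; 14 /b/ transparent; 15 /b/ transparent; word edge.
Targets with no active source: positions 1 2 4 5 6 7 9 10 stay [-round].
[+round] positions on the surface: 11 12 13.

a i b a e i a b e i u~ a~ e~ b b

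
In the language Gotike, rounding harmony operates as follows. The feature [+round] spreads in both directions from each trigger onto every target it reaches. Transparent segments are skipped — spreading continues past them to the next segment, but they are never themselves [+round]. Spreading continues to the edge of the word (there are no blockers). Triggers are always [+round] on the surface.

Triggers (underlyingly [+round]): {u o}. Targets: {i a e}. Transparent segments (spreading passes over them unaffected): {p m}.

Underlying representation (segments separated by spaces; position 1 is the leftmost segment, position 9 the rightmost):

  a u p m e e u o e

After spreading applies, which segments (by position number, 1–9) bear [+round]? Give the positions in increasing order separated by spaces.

1 2 5 6 7 8 9

From /u/ at 2 rightward: 3 /p/ transparent; 4 /m/ transparent; 5 /e/ → [+round]; 6 /e/ → [+round]; 7 /u/ is itself a trigger — this domain ends here.
From /u/ at 2 leftward: 1 /a/ → [+round]; word edge.
From /u/ at 7 rightward: 8 /o/ is itself a trigger — this domain ends here.
From /u/ at 7 leftward: 6 /e/ → [+round]; 5 /e/ → [+round]; 4 /m/ transparent; 3 /p/ transparent; 2 /u/ is itself a trigger — this domain ends here.
From /o/ at 8 rightward: 9 /e/ → [+round]; word edge.
From /o/ at 8 leftward: 7 /u/ is itself a trigger — this domain ends here.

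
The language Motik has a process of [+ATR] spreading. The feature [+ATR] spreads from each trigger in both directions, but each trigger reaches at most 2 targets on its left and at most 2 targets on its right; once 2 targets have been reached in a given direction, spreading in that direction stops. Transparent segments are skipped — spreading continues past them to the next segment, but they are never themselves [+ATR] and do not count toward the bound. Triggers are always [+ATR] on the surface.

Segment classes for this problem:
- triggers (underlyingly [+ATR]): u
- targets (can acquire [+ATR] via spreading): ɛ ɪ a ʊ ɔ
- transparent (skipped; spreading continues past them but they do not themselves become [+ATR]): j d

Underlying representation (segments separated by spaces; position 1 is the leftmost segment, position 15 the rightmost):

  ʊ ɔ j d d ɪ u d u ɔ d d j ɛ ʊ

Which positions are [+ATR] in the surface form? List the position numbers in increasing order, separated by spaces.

From /u/ at 7 rightward: 8 /d/ transparent; 9 /u/ is itself a trigger — this domain ends here.
From /u/ at 7 leftward: 6 /ɪ/ → [+ATR]; 5 /d/ transparent; 4 /d/ transparent; 3 /j/ transparent; 2 /ɔ/ → [+ATR]; bound reached.
From /u/ at 9 rightward: 10 /ɔ/ → [+ATR]; 11 /d/ transparent; 12 /d/ transparent; 13 /j/ transparent; 14 /ɛ/ → [+ATR]; bound reached.
From /u/ at 9 leftward: 8 /d/ transparent; 7 /u/ is itself a trigger — this domain ends here.
Targets with no active source: positions 1 15 stay [-ATR].

2 6 7 9 10 14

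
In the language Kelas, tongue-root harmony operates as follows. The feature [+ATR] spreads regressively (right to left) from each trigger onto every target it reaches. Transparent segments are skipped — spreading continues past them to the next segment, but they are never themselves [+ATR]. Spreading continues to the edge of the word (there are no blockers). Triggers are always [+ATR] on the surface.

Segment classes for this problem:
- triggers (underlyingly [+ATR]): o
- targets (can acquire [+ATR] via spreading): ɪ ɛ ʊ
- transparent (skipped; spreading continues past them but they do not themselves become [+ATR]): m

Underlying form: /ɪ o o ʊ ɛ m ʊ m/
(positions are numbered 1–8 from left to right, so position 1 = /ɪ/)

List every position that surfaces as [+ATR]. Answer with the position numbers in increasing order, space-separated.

1 2 3

From /o/ at 2 leftward: 1 /ɪ/ → [+ATR]; word edge.
From /o/ at 3 leftward: 2 /o/ is itself a trigger — this domain ends here.
Targets with no active source: positions 4 5 7 stay [-ATR].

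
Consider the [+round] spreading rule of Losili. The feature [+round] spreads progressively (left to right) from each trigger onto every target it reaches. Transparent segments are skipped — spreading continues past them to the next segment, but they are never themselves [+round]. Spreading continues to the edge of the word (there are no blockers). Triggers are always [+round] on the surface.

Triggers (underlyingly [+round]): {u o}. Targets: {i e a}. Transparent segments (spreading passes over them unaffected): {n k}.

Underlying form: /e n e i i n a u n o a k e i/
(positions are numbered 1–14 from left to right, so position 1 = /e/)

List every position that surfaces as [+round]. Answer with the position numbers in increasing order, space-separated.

8 10 11 13 14

From /u/ at 8 rightward: 9 /n/ transparent; 10 /o/ is itself a trigger — this domain ends here.
From /o/ at 10 rightward: 11 /a/ → [+round]; 12 /k/ transparent; 13 /e/ → [+round]; 14 /i/ → [+round]; word edge.
Targets with no active source: positions 1 3 4 5 7 stay [-round].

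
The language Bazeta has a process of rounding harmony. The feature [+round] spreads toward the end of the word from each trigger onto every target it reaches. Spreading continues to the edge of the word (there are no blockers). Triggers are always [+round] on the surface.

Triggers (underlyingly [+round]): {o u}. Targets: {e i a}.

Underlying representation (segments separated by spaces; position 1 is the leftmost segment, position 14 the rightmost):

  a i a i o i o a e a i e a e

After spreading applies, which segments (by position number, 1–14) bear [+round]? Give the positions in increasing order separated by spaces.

From /o/ at 5 rightward: 6 /i/ → [+round]; 7 /o/ is itself a trigger — this domain ends here.
From /o/ at 7 rightward: 8 /a/ → [+round]; 9 /e/ → [+round]; 10 /a/ → [+round]; 11 /i/ → [+round]; 12 /e/ → [+round]; 13 /a/ → [+round]; 14 /e/ → [+round]; word edge.
Targets with no active source: positions 1 2 3 4 stay [-round].

5 6 7 8 9 10 11 12 13 14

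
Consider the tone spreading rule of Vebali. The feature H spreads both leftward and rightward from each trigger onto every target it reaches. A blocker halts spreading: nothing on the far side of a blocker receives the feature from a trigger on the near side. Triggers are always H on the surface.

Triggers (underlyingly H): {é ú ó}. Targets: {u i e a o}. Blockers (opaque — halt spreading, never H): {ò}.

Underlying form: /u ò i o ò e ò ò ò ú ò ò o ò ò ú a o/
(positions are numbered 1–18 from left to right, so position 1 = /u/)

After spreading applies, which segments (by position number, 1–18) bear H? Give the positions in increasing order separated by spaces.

10 16 17 18

From /ú/ at 10 rightward: 11 /ò/ blocks.
From /ú/ at 10 leftward: 9 /ò/ blocks.
From /ú/ at 16 rightward: 17 /a/ → H; 18 /o/ → H; word edge.
From /ú/ at 16 leftward: 15 /ò/ blocks.
Targets with no active source: positions 1 3 4 6 13 stay [-high tone].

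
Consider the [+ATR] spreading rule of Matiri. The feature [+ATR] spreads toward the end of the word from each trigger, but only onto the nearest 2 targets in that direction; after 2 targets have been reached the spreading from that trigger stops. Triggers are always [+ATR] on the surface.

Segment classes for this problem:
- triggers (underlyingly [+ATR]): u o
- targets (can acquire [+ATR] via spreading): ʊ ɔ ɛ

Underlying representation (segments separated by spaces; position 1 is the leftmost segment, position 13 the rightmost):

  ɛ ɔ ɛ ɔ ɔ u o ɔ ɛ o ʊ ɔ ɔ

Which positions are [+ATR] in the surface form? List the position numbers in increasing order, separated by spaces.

6 7 8 9 10 11 12

From /u/ at 6 rightward: 7 /o/ is itself a trigger — this domain ends here.
From /o/ at 7 rightward: 8 /ɔ/ → [+ATR]; 9 /ɛ/ → [+ATR]; bound reached.
From /o/ at 10 rightward: 11 /ʊ/ → [+ATR]; 12 /ɔ/ → [+ATR]; bound reached.
Targets with no active source: positions 1 2 3 4 5 13 stay [-ATR].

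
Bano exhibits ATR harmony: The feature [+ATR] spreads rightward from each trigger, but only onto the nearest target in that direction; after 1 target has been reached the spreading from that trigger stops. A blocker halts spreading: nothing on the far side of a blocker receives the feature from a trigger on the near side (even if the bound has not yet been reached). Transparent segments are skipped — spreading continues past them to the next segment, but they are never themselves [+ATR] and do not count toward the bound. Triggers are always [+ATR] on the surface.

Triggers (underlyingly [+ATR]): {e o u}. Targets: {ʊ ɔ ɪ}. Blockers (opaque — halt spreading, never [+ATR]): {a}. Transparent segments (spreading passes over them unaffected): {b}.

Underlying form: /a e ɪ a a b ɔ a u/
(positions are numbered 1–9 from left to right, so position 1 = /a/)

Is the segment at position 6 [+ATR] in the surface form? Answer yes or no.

no

From /e/ at 2 rightward: 3 /ɪ/ → [+ATR]; bound reached.
From /u/ at 9 rightward: word edge.
Target with no active source: position 7 stays [-ATR].
[+ATR] positions on the surface: 2 3 9.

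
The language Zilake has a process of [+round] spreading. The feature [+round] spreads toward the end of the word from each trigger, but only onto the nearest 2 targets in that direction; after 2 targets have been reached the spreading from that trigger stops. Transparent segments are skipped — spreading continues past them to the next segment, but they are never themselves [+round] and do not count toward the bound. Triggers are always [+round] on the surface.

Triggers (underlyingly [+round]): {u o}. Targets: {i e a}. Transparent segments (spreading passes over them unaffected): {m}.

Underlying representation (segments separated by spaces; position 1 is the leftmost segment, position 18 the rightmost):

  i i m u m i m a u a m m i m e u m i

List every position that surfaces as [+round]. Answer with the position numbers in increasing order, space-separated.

4 6 8 9 10 13 16 18

From /u/ at 4 rightward: 5 /m/ transparent; 6 /i/ → [+round]; 7 /m/ transparent; 8 /a/ → [+round]; bound reached.
From /u/ at 9 rightward: 10 /a/ → [+round]; 11 /m/ transparent; 12 /m/ transparent; 13 /i/ → [+round]; bound reached.
From /u/ at 16 rightward: 17 /m/ transparent; 18 /i/ → [+round]; word edge.
Targets with no active source: positions 1 2 15 stay [-round].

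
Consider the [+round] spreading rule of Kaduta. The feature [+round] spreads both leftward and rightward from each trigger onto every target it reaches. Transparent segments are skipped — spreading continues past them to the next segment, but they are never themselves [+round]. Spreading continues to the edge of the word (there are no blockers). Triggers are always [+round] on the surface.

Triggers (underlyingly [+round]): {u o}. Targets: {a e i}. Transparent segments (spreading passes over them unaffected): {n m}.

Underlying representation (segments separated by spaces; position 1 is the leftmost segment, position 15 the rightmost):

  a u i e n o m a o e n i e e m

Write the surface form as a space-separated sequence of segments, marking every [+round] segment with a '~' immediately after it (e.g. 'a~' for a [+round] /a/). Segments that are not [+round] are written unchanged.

a~ u~ i~ e~ n o~ m a~ o~ e~ n i~ e~ e~ m

From /u/ at 2 rightward: 3 /i/ → [+round]; 4 /e/ → [+round]; 5 /n/ transparent; 6 /o/ is itself a trigger — this domain ends here.
From /u/ at 2 leftward: 1 /a/ → [+round]; word edge.
From /o/ at 6 rightward: 7 /m/ transparent; 8 /a/ → [+round]; 9 /o/ is itself a trigger — this domain ends here.
From /o/ at 6 leftward: 5 /n/ transparent; 4 /e/ → [+round]; 3 /i/ → [+round]; 2 /u/ is itself a trigger — this domain ends here.
From /o/ at 9 rightward: 10 /e/ → [+round]; 11 /n/ transparent; 12 /i/ → [+round]; 13 /e/ → [+round]; 14 /e/ → [+round]; 15 /m/ transparent; word edge.
From /o/ at 9 leftward: 8 /a/ → [+round]; 7 /m/ transparent; 6 /o/ is itself a trigger — this domain ends here.
[+round] positions on the surface: 1 2 3 4 6 8 9 10 12 13 14.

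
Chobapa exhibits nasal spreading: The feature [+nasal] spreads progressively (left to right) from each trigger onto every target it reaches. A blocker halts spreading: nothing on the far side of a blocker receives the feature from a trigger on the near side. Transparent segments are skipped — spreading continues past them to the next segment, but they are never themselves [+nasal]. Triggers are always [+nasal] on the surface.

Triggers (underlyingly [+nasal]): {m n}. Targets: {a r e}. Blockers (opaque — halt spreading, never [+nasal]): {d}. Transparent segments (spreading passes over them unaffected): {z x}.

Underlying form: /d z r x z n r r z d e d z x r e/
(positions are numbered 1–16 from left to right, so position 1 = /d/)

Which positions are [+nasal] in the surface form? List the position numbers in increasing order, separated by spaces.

6 7 8

From /n/ at 6 rightward: 7 /r/ → [+nasal]; 8 /r/ → [+nasal]; 9 /z/ transparent; 10 /d/ blocks.
Targets with no active source: positions 3 11 15 16 stay [-nasal].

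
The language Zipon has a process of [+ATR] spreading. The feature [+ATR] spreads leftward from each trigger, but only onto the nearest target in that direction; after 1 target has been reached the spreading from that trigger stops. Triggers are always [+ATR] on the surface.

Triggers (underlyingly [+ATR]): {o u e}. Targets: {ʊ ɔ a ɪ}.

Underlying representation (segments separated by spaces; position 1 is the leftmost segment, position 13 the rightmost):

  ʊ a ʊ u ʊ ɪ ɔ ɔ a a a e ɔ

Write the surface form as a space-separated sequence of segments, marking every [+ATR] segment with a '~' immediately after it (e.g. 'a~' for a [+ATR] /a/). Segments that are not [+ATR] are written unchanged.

ʊ a ʊ~ u~ ʊ ɪ ɔ ɔ a a a~ e~ ɔ

From /u/ at 4 leftward: 3 /ʊ/ → [+ATR]; bound reached.
From /e/ at 12 leftward: 11 /a/ → [+ATR]; bound reached.
Targets with no active source: positions 1 2 5 6 7 8 9 10 13 stay [-ATR].
[+ATR] positions on the surface: 3 4 11 12.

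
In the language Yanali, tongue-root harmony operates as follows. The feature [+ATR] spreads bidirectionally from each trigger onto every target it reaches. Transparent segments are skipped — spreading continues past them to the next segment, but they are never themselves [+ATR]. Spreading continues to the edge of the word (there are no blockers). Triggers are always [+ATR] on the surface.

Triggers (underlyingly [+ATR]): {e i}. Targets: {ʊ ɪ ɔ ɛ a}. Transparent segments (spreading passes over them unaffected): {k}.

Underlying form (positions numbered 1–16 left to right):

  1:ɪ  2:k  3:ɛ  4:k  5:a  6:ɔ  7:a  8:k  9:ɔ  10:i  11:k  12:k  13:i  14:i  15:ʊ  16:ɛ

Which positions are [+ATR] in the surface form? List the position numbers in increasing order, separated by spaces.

1 3 5 6 7 9 10 13 14 15 16

From /i/ at 10 rightward: 11 /k/ transparent; 12 /k/ transparent; 13 /i/ is itself a trigger — this domain ends here.
From /i/ at 10 leftward: 9 /ɔ/ → [+ATR]; 8 /k/ transparent; 7 /a/ → [+ATR]; 6 /ɔ/ → [+ATR]; 5 /a/ → [+ATR]; 4 /k/ transparent; 3 /ɛ/ → [+ATR]; 2 /k/ transparent; 1 /ɪ/ → [+ATR]; word edge.
From /i/ at 13 rightward: 14 /i/ is itself a trigger — this domain ends here.
From /i/ at 13 leftward: 12 /k/ transparent; 11 /k/ transparent; 10 /i/ is itself a trigger — this domain ends here.
From /i/ at 14 rightward: 15 /ʊ/ → [+ATR]; 16 /ɛ/ → [+ATR]; word edge.
From /i/ at 14 leftward: 13 /i/ is itself a trigger — this domain ends here.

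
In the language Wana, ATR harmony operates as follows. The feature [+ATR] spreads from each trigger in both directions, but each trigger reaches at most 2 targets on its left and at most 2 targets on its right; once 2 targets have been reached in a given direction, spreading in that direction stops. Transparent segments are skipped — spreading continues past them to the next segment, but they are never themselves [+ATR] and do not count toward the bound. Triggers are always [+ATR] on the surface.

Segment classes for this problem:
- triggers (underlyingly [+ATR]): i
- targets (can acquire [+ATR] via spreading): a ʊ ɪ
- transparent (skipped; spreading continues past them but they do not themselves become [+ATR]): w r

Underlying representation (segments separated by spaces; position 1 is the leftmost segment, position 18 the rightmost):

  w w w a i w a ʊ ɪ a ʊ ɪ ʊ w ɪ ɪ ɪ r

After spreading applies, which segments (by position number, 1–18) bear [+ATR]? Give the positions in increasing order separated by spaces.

From /i/ at 5 rightward: 6 /w/ transparent; 7 /a/ → [+ATR]; 8 /ʊ/ → [+ATR]; bound reached.
From /i/ at 5 leftward: 4 /a/ → [+ATR]; 3 /w/ transparent; 2 /w/ transparent; 1 /w/ transparent; word edge.
Targets with no active source: positions 9 10 11 12 13 15 16 17 stay [-ATR].

4 5 7 8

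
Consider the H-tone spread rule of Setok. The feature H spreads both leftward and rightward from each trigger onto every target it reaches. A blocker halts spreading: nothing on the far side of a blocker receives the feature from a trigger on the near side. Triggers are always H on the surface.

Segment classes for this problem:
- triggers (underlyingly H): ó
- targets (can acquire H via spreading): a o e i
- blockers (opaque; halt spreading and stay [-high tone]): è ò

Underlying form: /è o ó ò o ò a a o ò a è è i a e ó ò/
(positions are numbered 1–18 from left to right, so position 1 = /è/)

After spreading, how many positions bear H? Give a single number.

From /ó/ at 3 rightward: 4 /ò/ blocks.
From /ó/ at 3 leftward: 2 /o/ → H; 1 /è/ blocks.
From /ó/ at 17 rightward: 18 /ò/ blocks.
From /ó/ at 17 leftward: 16 /e/ → H; 15 /a/ → H; 14 /i/ → H; 13 /è/ blocks.
Targets with no active source: positions 5 7 8 9 11 stay [-high tone].
H positions on the surface: 2 3 14 15 16 17.

6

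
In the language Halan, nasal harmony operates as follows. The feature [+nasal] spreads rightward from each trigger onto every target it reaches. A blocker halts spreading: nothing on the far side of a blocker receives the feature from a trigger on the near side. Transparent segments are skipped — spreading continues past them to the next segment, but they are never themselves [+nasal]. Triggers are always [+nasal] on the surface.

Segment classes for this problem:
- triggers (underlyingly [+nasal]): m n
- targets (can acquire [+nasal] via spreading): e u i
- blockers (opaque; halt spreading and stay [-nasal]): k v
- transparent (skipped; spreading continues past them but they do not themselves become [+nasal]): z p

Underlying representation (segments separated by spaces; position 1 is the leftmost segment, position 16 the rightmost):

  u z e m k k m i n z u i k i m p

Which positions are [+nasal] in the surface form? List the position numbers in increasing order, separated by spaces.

From /m/ at 4 rightward: 5 /k/ blocks.
From /m/ at 7 rightward: 8 /i/ → [+nasal]; 9 /n/ is itself a trigger — this domain ends here.
From /n/ at 9 rightward: 10 /z/ transparent; 11 /u/ → [+nasal]; 12 /i/ → [+nasal]; 13 /k/ blocks.
From /m/ at 15 rightward: 16 /p/ transparent; word edge.
Targets with no active source: positions 1 3 14 stay [-nasal].

4 7 8 9 11 12 15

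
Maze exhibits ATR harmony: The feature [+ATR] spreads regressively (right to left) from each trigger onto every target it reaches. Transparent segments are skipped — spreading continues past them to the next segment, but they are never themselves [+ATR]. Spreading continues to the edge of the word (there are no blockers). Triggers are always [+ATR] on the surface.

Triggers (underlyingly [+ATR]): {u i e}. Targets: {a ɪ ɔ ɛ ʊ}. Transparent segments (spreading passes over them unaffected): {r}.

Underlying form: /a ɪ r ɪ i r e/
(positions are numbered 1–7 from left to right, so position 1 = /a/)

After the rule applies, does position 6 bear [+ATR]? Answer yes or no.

From /i/ at 5 leftward: 4 /ɪ/ → [+ATR]; 3 /r/ transparent; 2 /ɪ/ → [+ATR]; 1 /a/ → [+ATR]; word edge.
From /e/ at 7 leftward: 6 /r/ transparent; 5 /i/ is itself a trigger — this domain ends here.
[+ATR] positions on the surface: 1 2 4 5 7.

no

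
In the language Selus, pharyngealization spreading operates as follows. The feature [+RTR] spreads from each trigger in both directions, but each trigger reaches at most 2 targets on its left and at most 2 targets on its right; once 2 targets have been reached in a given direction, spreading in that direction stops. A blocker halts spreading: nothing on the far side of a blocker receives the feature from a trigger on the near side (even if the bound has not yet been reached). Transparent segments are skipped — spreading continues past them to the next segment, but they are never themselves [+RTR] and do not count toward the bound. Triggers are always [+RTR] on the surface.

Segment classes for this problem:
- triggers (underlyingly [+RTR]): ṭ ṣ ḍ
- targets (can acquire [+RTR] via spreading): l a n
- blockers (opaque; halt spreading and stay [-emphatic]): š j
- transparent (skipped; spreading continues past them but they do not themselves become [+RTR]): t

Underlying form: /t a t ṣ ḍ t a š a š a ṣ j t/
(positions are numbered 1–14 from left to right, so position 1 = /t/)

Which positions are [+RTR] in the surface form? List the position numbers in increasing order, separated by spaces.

From /ṣ/ at 4 rightward: 5 /ḍ/ is itself a trigger — this domain ends here.
From /ṣ/ at 4 leftward: 3 /t/ transparent; 2 /a/ → [+RTR]; 1 /t/ transparent; word edge.
From /ḍ/ at 5 rightward: 6 /t/ transparent; 7 /a/ → [+RTR]; 8 /š/ blocks.
From /ḍ/ at 5 leftward: 4 /ṣ/ is itself a trigger — this domain ends here.
From /ṣ/ at 12 rightward: 13 /j/ blocks.
From /ṣ/ at 12 leftward: 11 /a/ → [+RTR]; 10 /š/ blocks.
Target with no active source: position 9 stays [-emphatic].

2 4 5 7 11 12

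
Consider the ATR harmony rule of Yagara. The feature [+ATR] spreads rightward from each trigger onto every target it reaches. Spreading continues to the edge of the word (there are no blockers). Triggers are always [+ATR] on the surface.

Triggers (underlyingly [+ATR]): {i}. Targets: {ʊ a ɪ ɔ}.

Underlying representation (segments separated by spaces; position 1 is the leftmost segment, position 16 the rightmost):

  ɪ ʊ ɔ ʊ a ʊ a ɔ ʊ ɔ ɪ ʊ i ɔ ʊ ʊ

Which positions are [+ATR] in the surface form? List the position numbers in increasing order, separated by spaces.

From /i/ at 13 rightward: 14 /ɔ/ → [+ATR]; 15 /ʊ/ → [+ATR]; 16 /ʊ/ → [+ATR]; word edge.
Targets with no active source: positions 1 2 3 4 5 6 7 8 9 10 11 12 stay [-ATR].

13 14 15 16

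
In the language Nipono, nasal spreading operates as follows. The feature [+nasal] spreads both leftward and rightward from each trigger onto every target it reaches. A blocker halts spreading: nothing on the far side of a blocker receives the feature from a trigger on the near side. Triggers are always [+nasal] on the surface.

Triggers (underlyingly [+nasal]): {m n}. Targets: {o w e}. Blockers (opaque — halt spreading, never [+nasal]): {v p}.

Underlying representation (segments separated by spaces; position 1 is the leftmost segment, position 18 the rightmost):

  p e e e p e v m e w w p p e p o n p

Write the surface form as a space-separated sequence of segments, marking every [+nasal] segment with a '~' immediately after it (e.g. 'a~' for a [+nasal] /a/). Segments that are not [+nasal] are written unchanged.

From /m/ at 8 rightward: 9 /e/ → [+nasal]; 10 /w/ → [+nasal]; 11 /w/ → [+nasal]; 12 /p/ blocks.
From /m/ at 8 leftward: 7 /v/ blocks.
From /n/ at 17 rightward: 18 /p/ blocks.
From /n/ at 17 leftward: 16 /o/ → [+nasal]; 15 /p/ blocks.
Targets with no active source: positions 2 3 4 6 14 stay [-nasal].
[+nasal] positions on the surface: 8 9 10 11 16 17.

p e e e p e v m~ e~ w~ w~ p p e p o~ n~ p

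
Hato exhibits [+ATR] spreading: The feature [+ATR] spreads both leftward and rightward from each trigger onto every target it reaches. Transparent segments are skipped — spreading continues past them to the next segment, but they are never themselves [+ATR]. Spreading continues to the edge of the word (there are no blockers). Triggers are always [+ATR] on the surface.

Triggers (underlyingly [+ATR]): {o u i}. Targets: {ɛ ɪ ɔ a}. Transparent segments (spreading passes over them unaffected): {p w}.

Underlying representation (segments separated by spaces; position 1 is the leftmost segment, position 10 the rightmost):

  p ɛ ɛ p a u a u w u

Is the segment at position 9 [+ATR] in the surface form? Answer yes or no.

From /u/ at 6 rightward: 7 /a/ → [+ATR]; 8 /u/ is itself a trigger — this domain ends here.
From /u/ at 6 leftward: 5 /a/ → [+ATR]; 4 /p/ transparent; 3 /ɛ/ → [+ATR]; 2 /ɛ/ → [+ATR]; 1 /p/ transparent; word edge.
From /u/ at 8 rightward: 9 /w/ transparent; 10 /u/ is itself a trigger — this domain ends here.
From /u/ at 8 leftward: 7 /a/ → [+ATR]; 6 /u/ is itself a trigger — this domain ends here.
From /u/ at 10 rightward: word edge.
From /u/ at 10 leftward: 9 /w/ transparent; 8 /u/ is itself a trigger — this domain ends here.
[+ATR] positions on the surface: 2 3 5 6 7 8 10.

no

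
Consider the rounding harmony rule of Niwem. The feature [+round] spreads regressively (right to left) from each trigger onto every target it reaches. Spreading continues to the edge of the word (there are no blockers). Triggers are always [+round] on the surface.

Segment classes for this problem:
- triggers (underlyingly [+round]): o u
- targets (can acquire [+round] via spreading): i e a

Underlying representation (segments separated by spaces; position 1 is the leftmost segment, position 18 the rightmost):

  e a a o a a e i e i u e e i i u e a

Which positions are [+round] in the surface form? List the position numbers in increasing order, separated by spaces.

From /o/ at 4 leftward: 3 /a/ → [+round]; 2 /a/ → [+round]; 1 /e/ → [+round]; word edge.
From /u/ at 11 leftward: 10 /i/ → [+round]; 9 /e/ → [+round]; 8 /i/ → [+round]; 7 /e/ → [+round]; 6 /a/ → [+round]; 5 /a/ → [+round]; 4 /o/ is itself a trigger — this domain ends here.
From /u/ at 16 leftward: 15 /i/ → [+round]; 14 /i/ → [+round]; 13 /e/ → [+round]; 12 /e/ → [+round]; 11 /u/ is itself a trigger — this domain ends here.
Targets with no active source: positions 17 18 stay [-round].

1 2 3 4 5 6 7 8 9 10 11 12 13 14 15 16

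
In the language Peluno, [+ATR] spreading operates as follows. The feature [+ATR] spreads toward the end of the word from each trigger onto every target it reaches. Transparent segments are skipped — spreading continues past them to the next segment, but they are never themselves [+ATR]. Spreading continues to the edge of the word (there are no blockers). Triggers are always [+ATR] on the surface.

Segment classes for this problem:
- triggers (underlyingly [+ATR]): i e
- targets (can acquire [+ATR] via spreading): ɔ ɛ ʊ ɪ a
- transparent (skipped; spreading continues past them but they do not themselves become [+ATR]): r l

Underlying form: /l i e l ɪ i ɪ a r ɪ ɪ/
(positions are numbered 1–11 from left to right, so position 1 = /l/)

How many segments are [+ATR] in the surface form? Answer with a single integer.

8

From /i/ at 2 rightward: 3 /e/ is itself a trigger — this domain ends here.
From /e/ at 3 rightward: 4 /l/ transparent; 5 /ɪ/ → [+ATR]; 6 /i/ is itself a trigger — this domain ends here.
From /i/ at 6 rightward: 7 /ɪ/ → [+ATR]; 8 /a/ → [+ATR]; 9 /r/ transparent; 10 /ɪ/ → [+ATR]; 11 /ɪ/ → [+ATR]; word edge.
[+ATR] positions on the surface: 2 3 5 6 7 8 10 11.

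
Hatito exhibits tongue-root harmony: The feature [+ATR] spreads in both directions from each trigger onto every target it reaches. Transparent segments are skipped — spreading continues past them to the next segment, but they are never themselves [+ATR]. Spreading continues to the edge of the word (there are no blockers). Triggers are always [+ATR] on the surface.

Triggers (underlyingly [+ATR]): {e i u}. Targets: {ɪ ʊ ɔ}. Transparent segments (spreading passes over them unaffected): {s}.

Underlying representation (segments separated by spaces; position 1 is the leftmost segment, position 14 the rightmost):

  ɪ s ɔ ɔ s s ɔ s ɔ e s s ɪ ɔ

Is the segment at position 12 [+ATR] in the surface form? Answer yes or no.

no

From /e/ at 10 rightward: 11 /s/ transparent; 12 /s/ transparent; 13 /ɪ/ → [+ATR]; 14 /ɔ/ → [+ATR]; word edge.
From /e/ at 10 leftward: 9 /ɔ/ → [+ATR]; 8 /s/ transparent; 7 /ɔ/ → [+ATR]; 6 /s/ transparent; 5 /s/ transparent; 4 /ɔ/ → [+ATR]; 3 /ɔ/ → [+ATR]; 2 /s/ transparent; 1 /ɪ/ → [+ATR]; word edge.
[+ATR] positions on the surface: 1 3 4 7 9 10 13 14.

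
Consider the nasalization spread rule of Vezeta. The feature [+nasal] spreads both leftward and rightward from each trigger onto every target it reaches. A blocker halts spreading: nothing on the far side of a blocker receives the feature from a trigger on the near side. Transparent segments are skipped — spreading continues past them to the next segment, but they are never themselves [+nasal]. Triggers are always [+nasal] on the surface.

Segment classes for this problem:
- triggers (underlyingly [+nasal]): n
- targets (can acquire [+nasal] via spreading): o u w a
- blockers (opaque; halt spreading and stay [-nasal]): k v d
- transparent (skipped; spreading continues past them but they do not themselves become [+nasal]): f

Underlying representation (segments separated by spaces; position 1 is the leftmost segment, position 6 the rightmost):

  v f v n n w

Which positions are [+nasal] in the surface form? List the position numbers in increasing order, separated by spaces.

4 5 6

From /n/ at 4 rightward: 5 /n/ is itself a trigger — this domain ends here.
From /n/ at 4 leftward: 3 /v/ blocks.
From /n/ at 5 rightward: 6 /w/ → [+nasal]; word edge.
From /n/ at 5 leftward: 4 /n/ is itself a trigger — this domain ends here.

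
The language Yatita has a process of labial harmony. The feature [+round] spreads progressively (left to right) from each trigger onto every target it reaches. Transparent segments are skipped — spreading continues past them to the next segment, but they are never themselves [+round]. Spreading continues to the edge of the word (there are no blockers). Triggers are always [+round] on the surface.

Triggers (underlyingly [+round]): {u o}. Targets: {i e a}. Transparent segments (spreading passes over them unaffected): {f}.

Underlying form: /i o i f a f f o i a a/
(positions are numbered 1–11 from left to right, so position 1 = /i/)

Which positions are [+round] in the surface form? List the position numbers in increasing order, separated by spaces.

From /o/ at 2 rightward: 3 /i/ → [+round]; 4 /f/ transparent; 5 /a/ → [+round]; 6 /f/ transparent; 7 /f/ transparent; 8 /o/ is itself a trigger — this domain ends here.
From /o/ at 8 rightward: 9 /i/ → [+round]; 10 /a/ → [+round]; 11 /a/ → [+round]; word edge.
Target with no active source: position 1 stays [-round].

2 3 5 8 9 10 11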